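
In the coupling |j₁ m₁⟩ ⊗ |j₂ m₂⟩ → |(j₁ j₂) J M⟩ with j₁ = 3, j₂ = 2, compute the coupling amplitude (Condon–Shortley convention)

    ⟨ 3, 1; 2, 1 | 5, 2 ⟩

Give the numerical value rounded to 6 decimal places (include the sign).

√[11·0!6!4!/11! · 4!2!3!1!7!3!] = √(41472)
  +(−1)^0/∏(0,0,2,3,4,1)! = 1/288  (running 1/288)
⟨..|..⟩ = √(41472)·(1/288) = +0.707107

+0.707107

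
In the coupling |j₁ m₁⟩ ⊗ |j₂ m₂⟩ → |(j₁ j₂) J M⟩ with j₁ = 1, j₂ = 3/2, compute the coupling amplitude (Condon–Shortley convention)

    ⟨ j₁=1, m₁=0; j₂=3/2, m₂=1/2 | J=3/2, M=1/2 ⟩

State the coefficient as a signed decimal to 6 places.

√[4·1!1!2!/5! · 1!1!2!1!2!1!] = √(4/15)
  +(−1)^0/∏(0,1,1,2,0,0)! = 1/2  (running 1/2)
  +(−1)^1/∏(1,0,0,1,1,1)! = -1  (running -1/2)
⟨..|..⟩ = √(4/15)·(-1/2) = -0.258199

−√(1/15) ≈ -0.258199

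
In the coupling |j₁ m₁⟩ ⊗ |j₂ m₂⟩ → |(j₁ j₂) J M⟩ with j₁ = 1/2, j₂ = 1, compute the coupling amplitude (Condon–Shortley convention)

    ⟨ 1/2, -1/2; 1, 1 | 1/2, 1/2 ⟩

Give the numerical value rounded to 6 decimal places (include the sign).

−√(2/3) ≈ -0.816497

√[2·1!0!1!/3! · 0!1!2!0!1!0!] = √(2/3)
  +(−1)^1/∏(1,0,0,1,0,0)! = -1  (running -1)
⟨..|..⟩ = √(2/3)·(-1) = -0.816497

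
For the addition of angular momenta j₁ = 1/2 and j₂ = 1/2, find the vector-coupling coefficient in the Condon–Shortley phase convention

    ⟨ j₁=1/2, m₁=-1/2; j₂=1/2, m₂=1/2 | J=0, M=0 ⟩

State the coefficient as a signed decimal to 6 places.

−√(1/2) ≈ -0.707107

triangle: 1!·0!·0!/2! = 1/2
(j±m)!: 0!·1!·1!·0!·0!·0! = 1
prefactor² = (2J+1)·Δ·N² = 1/2
  k=1: −1/(1!·0!·0!·0!·0!·0!) = -1
Σ = -1  ⇒  CG² = 1/2·(-1)² = 1/2
CG = −√(1/2) = -0.707107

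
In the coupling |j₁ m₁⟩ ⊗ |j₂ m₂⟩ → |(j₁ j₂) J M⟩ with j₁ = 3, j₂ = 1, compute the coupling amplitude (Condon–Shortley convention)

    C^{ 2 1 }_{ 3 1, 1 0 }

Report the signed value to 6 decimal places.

j₁+j₂−J=2  J+j₁−j₂=4  J−j₁+j₂=0  j₁+j₂+J+1=7
(j₁±m₁, j₂±m₂, J±M) = (4,2,1,1,3,1)
P² = 96/7
sum k=1..1:
  [1] −1/6 = -1/6
S = -1/6
C² = P²·S² = 8/21 ; C = -0.617213

−√(8/21) = -0.617213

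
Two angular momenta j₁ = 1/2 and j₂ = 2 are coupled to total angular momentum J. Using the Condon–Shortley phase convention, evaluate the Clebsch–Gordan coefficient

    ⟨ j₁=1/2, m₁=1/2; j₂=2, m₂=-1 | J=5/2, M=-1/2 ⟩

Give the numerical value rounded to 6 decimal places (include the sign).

+√(2/5) = +0.632456

triangle: 0!×1!×4!/6! = 24/720
(j±m)!: 1!×0!×1!×3!×2!×3! = 72
prefactor² = (2J+1)×Δ×N² = 72/5
  k=0: +1/(0!×0!×0!×1!×1!×3!) = 1/6
Σ = 1/6  ⇒  CG² = 72/5×1/6² = 2/5
CG = +√(2/5) = +0.632456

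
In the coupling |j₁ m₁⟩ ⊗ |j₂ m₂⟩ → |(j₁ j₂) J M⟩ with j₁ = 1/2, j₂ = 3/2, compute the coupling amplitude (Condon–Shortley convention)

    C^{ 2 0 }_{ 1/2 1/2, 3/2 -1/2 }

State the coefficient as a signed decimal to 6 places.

+0.707107

√[5·0!1!3!/5! · 1!0!1!2!2!2!] = √(2)
  +(−1)^0/∏(0,0,0,1,1,2)! = 1/2  (running 1/2)
⟨..|..⟩ = √(2)·(1/2) = +0.707107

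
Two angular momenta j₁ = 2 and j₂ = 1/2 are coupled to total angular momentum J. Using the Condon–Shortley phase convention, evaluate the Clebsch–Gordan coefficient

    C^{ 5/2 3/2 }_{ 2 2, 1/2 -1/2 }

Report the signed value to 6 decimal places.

+√(1/5) = +0.447214

√[6·0!4!1!/6! · 4!0!0!1!4!1!] = √(576/5)
  +(−1)^0/∏(0,0,0,0,4,1)! = 1/24  (running 1/24)
⟨..|..⟩ = √(576/5)·(1/24) = +0.447214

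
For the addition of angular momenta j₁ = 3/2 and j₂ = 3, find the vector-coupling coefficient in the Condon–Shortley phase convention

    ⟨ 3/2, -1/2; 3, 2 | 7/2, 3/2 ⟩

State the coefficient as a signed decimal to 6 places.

−√(3/7) ≈ -0.654654

√[8·1!2!5!/9! · 1!2!5!1!5!2!] = √(6400/21)
  +(−1)^0/∏(0,1,2,5,0,0)! = 1/240  (running 1/240)
  +(−1)^1/∏(1,0,1,4,1,1)! = -1/24  (running -3/80)
⟨..|..⟩ = √(6400/21)·(-3/80) = -0.654654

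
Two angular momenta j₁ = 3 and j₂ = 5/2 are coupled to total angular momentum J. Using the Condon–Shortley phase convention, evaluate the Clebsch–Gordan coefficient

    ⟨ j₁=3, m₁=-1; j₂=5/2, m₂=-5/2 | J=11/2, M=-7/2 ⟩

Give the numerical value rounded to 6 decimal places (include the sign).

j₁+j₂−J=0  J+j₁−j₂=6  J−j₁+j₂=5  j₁+j₂+J+1=12
(j₁±m₁, j₂±m₂, J±M) = (2,4,0,5,2,9)
P² = 99532800/11
sum k=0..0:
  [0] +1/5760 = 1/5760
S = 1/5760
C² = P²·S² = 3/11 ; C = +0.522233

+√(3/11) = +0.522233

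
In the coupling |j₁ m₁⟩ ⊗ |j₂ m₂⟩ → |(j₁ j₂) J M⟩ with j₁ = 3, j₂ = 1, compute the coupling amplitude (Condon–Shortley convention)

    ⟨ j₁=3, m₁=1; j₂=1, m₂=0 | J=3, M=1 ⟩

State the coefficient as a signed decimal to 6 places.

+√(1/12) = +0.288675

j₁+j₂−J=1  J+j₁−j₂=5  J−j₁+j₂=1  j₁+j₂+J+1=8
(j₁±m₁, j₂±m₂, J±M) = (4,2,1,1,4,2)
P² = 48
sum k=0..1:
  [0] +1/12 = 1/12
  [1] −1/24 = -1/24
S = 1/24
C² = P²·S² = 1/12 ; C = +0.288675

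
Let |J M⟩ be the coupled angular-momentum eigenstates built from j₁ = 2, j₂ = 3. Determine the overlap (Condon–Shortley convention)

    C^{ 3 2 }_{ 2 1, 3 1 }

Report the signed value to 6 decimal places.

−√(1/4) ≈ -0.500000

√[7·2!2!4!/9! · 3!1!4!2!5!1!] = √(64)
  +(−1)^0/∏(0,2,1,4,1,0)! = 1/48  (running 1/48)
  +(−1)^1/∏(1,1,0,3,2,1)! = -1/12  (running -1/16)
⟨..|..⟩ = √(64)·(-1/16) = -0.500000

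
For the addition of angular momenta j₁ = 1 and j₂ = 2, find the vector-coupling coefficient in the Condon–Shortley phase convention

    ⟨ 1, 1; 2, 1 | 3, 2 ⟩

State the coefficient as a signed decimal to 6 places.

+0.816497

j₁+j₂−J=0  J+j₁−j₂=2  J−j₁+j₂=4  j₁+j₂+J+1=7
(j₁±m₁, j₂±m₂, J±M) = (2,0,3,1,5,1)
P² = 96
sum k=0..0:
  [0] +1/12 = 1/12
S = 1/12
C² = P²·S² = 2/3 ; C = +0.816497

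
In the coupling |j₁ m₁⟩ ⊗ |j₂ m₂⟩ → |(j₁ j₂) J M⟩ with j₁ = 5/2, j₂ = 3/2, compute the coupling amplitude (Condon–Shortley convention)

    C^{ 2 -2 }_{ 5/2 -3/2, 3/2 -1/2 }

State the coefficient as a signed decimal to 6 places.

j₁+j₂−J=2  J+j₁−j₂=3  J−j₁+j₂=1  j₁+j₂+J+1=7
(j₁±m₁, j₂±m₂, J±M) = (1,4,1,2,0,4)
P² = 96/7
sum k=1..1:
  [1] −1/6 = -1/6
S = -1/6
C² = P²·S² = 8/21 ; C = -0.617213

-0.617213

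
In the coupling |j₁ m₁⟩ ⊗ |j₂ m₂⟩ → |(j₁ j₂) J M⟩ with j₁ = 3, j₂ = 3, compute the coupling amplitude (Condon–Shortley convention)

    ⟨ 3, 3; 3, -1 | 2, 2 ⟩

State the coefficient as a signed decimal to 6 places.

+√(5/42) ≈ +0.345033

j₁+j₂−J=4  J+j₁−j₂=2  J−j₁+j₂=2  j₁+j₂+J+1=9
(j₁±m₁, j₂±m₂, J±M) = (6,0,2,4,4,0)
P² = 7680/7
sum k=0..0:
  [0] +1/96 = 1/96
S = 1/96
C² = P²·S² = 5/42 ; C = +0.345033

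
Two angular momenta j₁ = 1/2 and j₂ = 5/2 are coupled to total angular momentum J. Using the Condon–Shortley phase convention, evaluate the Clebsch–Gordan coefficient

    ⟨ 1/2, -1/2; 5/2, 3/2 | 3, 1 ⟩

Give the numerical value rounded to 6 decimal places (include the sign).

triangle: 0!*1!*5!/7! = 120/5040
(j±m)!: 0!*1!*4!*1!*4!*2! = 1152
prefactor² = (2J+1)*Δ*N² = 192
  k=0: +1/(0!*0!*1!*4!*0!*1!) = 1/24
Σ = 1/24  ⇒  CG² = 192*1/24² = 1/3
CG = +√(1/3) = +0.577350

+0.577350  (= +√(1/3))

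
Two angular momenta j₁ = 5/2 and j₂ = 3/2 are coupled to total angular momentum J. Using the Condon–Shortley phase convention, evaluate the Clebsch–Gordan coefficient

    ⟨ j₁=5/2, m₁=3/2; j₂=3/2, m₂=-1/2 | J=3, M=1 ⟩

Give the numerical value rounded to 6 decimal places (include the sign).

+√(49/120) ≈ +0.639010

j₁+j₂−J=1  J+j₁−j₂=4  J−j₁+j₂=2  j₁+j₂+J+1=8
(j₁±m₁, j₂±m₂, J±M) = (4,1,1,2,4,2)
P² = 96/5
sum k=0..1:
  [0] +1/6 = 1/6
  [1] −1/48 = -1/48
S = 7/48
C² = P²·S² = 49/120 ; C = +0.639010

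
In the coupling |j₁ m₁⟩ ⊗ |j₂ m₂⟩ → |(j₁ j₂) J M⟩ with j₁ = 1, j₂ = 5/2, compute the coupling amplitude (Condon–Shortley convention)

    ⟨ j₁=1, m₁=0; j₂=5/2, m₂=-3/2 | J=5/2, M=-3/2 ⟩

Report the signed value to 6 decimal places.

+0.507093  (= +√(9/35))

triangle: 1!×1!×4!/7! = 24/5040
(j±m)!: 1!×1!×1!×4!×1!×4! = 576
prefactor² = (2J+1)×Δ×N² = 576/35
  k=0: +1/(0!×1!×1!×1!×0!×3!) = 1/6
  k=1: −1/(1!×0!×0!×0!×1!×4!) = -1/24
Σ = 1/8  ⇒  CG² = 576/35×1/8² = 9/35
CG = +√(9/35) = +0.507093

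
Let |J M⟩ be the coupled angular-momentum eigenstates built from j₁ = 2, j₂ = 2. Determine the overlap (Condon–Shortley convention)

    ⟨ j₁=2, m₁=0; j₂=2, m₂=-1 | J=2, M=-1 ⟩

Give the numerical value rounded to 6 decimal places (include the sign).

√[5·2!2!2!/7! · 2!2!1!3!1!3!] = √(8/7)
  +(−1)^0/∏(0,2,2,1,0,1)! = 1/4  (running 1/4)
  +(−1)^1/∏(1,1,1,0,1,2)! = -1/2  (running -1/4)
⟨..|..⟩ = √(8/7)·(-1/4) = -0.267261

-0.267261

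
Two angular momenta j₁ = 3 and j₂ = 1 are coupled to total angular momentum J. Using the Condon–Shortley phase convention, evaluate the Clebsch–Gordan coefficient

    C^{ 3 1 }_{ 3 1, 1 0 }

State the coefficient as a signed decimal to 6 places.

+√(1/12) = +0.288675

√[7·1!5!1!/8! · 4!2!1!1!4!2!] = √(48)
  +(−1)^0/∏(0,1,2,1,3,0)! = 1/12  (running 1/12)
  +(−1)^1/∏(1,0,1,0,4,1)! = -1/24  (running 1/24)
⟨..|..⟩ = √(48)·(1/24) = +0.288675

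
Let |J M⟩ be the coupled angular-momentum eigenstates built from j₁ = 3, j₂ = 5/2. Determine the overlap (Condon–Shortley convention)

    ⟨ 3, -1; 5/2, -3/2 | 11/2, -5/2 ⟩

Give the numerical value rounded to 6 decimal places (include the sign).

+0.674200  (= +√(5/11))

√[12·0!6!5!/12! · 2!4!1!4!3!8!] = √(6635520/11)
  +(−1)^0/∏(0,0,4,1,2,4)! = 1/1152  (running 1/1152)
⟨..|..⟩ = √(6635520/11)·(1/1152) = +0.674200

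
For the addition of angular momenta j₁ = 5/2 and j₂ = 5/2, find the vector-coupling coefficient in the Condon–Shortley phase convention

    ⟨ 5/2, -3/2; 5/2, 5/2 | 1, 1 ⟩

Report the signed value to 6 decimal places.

√[3·4!1!1!/7! · 1!4!5!0!2!0!] = √(576/7)
  +(−1)^4/∏(4,0,0,1,1,0)! = 1/24  (running 1/24)
⟨..|..⟩ = √(576/7)·(1/24) = +0.377964

+√(1/7) = +0.377964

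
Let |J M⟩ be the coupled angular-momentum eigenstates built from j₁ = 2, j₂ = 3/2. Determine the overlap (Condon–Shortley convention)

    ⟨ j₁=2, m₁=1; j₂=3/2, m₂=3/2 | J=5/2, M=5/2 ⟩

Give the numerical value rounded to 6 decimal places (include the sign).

triangle: 1!·3!·2!/7! = 12/5040
(j±m)!: 3!·1!·3!·0!·5!·0! = 4320
prefactor² = (2J+1)·Δ·N² = 432/7
  k=1: −1/(1!·0!·0!·2!·3!·0!) = -1/12
Σ = -1/12  ⇒  CG² = 432/7·(-1/12)² = 3/7
CG = −√(3/7) = -0.654654

-0.654654  (= −√(3/7))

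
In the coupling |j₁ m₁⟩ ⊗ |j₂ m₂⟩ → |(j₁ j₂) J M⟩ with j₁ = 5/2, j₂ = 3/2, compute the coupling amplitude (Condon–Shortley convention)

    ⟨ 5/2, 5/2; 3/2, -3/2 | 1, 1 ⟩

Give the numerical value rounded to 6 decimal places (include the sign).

triangle: 3!*2!*0!/6! = 12/720
(j±m)!: 5!*0!*0!*3!*2!*0! = 1440
prefactor² = (2J+1)*Δ*N² = 72
  k=0: +1/(0!*3!*0!*0!*2!*0!) = 1/12
Σ = 1/12  ⇒  CG² = 72*1/12² = 1/2
CG = +√(1/2) = +0.707107

+√(1/2) ≈ +0.707107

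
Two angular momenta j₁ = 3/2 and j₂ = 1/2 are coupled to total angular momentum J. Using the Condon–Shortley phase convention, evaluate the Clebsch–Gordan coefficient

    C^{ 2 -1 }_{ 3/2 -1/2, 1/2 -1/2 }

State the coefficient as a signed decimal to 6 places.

+√(3/4) = +0.866025

j₁+j₂−J=0  J+j₁−j₂=3  J−j₁+j₂=1  j₁+j₂+J+1=5
(j₁±m₁, j₂±m₂, J±M) = (1,2,0,1,1,3)
P² = 3
sum k=0..0:
  [0] +1/2 = 1/2
S = 1/2
C² = P²·S² = 3/4 ; C = +0.866025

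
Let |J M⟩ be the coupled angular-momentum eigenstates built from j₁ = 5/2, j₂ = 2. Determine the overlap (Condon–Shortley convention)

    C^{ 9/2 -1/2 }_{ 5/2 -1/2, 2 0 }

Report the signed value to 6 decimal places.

+0.690066

√[10·0!5!4!/10! · 2!3!2!2!4!5!] = √(7680/7)
  +(−1)^0/∏(0,0,3,2,2,2)! = 1/48  (running 1/48)
⟨..|..⟩ = √(7680/7)·(1/48) = +0.690066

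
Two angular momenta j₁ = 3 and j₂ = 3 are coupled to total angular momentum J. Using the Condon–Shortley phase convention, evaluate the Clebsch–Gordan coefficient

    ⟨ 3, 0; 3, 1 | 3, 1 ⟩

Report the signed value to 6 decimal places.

+0.408248  (= +√(1/6))

j₁+j₂−J=3  J+j₁−j₂=3  J−j₁+j₂=3  j₁+j₂+J+1=10
(j₁±m₁, j₂±m₂, J±M) = (3,3,4,2,4,2)
P² = 864/25
sum k=1..3:
  [1] −1/24 = -1/24
  [2] +1/8 = 1/8
  [3] −1/72 = -1/72
S = 5/72
C² = P²·S² = 1/6 ; C = +0.408248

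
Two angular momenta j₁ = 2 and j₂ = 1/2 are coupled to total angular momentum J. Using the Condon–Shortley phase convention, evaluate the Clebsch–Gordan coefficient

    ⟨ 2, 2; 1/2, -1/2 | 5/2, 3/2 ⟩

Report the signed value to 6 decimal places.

+√(1/5) ≈ +0.447214

√[6·0!4!1!/6! · 4!0!0!1!4!1!] = √(576/5)
  +(−1)^0/∏(0,0,0,0,4,1)! = 1/24  (running 1/24)
⟨..|..⟩ = √(576/5)·(1/24) = +0.447214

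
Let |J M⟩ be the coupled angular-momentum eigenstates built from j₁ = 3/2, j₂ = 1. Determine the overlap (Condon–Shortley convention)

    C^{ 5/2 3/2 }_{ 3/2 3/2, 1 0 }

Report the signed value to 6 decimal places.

+0.632456

triangle: 0!×3!×2!/6! = 12/720
(j±m)!: 3!×0!×1!×1!×4!×1! = 144
prefactor² = (2J+1)×Δ×N² = 72/5
  k=0: +1/(0!×0!×0!×1!×3!×1!) = 1/6
Σ = 1/6  ⇒  CG² = 72/5×1/6² = 2/5
CG = +√(2/5) = +0.632456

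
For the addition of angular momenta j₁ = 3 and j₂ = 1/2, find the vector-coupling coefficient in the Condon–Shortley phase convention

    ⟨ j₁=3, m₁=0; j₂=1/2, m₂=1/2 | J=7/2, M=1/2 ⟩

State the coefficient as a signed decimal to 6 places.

+√(4/7) = +0.755929

√[8·0!6!1!/8! · 3!3!1!0!4!3!] = √(5184/7)
  +(−1)^0/∏(0,0,3,1,3,0)! = 1/36  (running 1/36)
⟨..|..⟩ = √(5184/7)·(1/36) = +0.755929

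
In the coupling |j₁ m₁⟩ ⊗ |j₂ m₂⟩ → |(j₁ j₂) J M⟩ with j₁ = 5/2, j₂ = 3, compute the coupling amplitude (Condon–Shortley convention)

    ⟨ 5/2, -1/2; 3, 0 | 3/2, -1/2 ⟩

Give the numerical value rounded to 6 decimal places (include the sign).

j₁+j₂−J=4  J+j₁−j₂=1  J−j₁+j₂=2  j₁+j₂+J+1=8
(j₁±m₁, j₂±m₂, J±M) = (2,3,3,3,1,2)
P² = 144/35
sum k=2..3:
  [2] +1/4 = 1/4
  [3] −1/12 = -1/12
S = 1/6
C² = P²·S² = 4/35 ; C = +0.338062

+0.338062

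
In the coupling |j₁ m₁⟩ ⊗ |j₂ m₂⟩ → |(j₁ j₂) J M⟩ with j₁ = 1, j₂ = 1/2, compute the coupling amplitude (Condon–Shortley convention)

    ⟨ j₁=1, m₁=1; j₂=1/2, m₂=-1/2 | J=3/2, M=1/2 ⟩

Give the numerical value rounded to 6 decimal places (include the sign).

j₁+j₂−J=0  J+j₁−j₂=2  J−j₁+j₂=1  j₁+j₂+J+1=4
(j₁±m₁, j₂±m₂, J±M) = (2,0,0,1,2,1)
P² = 4/3
sum k=0..0:
  [0] +1/2 = 1/2
S = 1/2
C² = P²·S² = 1/3 ; C = +0.577350

+√(1/3) ≈ +0.577350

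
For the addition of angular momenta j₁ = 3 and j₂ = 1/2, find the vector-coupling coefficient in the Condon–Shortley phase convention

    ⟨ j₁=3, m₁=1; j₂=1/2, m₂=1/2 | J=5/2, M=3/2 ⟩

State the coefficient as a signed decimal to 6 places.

−√(2/7) = -0.534522

√[6·1!5!0!/7! · 4!2!1!0!4!1!] = √(1152/7)
  +(−1)^1/∏(1,0,1,0,4,0)! = -1/24  (running -1/24)
⟨..|..⟩ = √(1152/7)·(-1/24) = -0.534522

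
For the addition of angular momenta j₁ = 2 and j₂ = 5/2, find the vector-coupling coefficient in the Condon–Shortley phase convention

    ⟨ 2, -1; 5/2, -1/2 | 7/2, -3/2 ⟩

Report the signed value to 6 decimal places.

triangle: 1!×3!×4!/9! = 144/362880
(j±m)!: 1!×3!×2!×3!×2!×5! = 17280
prefactor² = (2J+1)×Δ×N² = 384/7
  k=0: +1/(0!×1!×3!×2!×0!×2!) = 1/24
  k=1: −1/(1!×0!×2!×1!×1!×3!) = -1/12
Σ = -1/24  ⇒  CG² = 384/7×(-1/24)² = 2/21
CG = −√(2/21) = -0.308607

−√(2/21) ≈ -0.308607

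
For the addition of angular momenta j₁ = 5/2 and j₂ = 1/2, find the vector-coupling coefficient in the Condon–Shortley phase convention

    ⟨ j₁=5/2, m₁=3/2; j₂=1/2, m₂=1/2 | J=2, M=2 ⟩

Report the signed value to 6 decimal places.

−√(1/6) = -0.408248

√[5·1!4!0!/6! · 4!1!1!0!4!0!] = √(96)
  +(−1)^1/∏(1,0,0,0,4,0)! = -1/24  (running -1/24)
⟨..|..⟩ = √(96)·(-1/24) = -0.408248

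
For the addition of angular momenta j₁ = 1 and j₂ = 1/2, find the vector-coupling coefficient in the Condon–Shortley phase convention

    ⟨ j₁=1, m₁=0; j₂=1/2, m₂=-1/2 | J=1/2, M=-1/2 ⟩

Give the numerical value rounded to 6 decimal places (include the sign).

+0.577350

j₁+j₂−J=1  J+j₁−j₂=1  J−j₁+j₂=0  j₁+j₂+J+1=3
(j₁±m₁, j₂±m₂, J±M) = (1,1,0,1,0,1)
P² = 1/3
sum k=0..0:
  [0] +1/1 = 1
S = 1
C² = P²·S² = 1/3 ; C = +0.577350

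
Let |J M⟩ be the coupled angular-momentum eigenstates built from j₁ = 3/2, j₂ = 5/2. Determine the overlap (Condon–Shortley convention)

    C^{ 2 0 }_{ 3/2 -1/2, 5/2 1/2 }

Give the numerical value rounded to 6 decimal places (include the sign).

√[5·2!1!3!/7! · 1!2!3!2!2!2!] = √(8/7)
  +(−1)^1/∏(1,1,1,2,0,1)! = -1/2  (running -1/2)
  +(−1)^2/∏(2,0,0,1,1,2)! = 1/4  (running -1/4)
⟨..|..⟩ = √(8/7)·(-1/4) = -0.267261

-0.267261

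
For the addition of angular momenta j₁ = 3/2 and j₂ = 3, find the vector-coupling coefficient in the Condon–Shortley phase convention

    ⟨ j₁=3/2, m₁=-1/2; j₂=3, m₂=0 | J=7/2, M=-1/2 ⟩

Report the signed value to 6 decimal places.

−√(2/21) ≈ -0.308607

j₁+j₂−J=1  J+j₁−j₂=2  J−j₁+j₂=5  j₁+j₂+J+1=9
(j₁±m₁, j₂±m₂, J±M) = (1,2,3,3,3,4)
P² = 384/7
sum k=0..1:
  [0] +1/24 = 1/24
  [1] −1/12 = -1/12
S = -1/24
C² = P²·S² = 2/21 ; C = -0.308607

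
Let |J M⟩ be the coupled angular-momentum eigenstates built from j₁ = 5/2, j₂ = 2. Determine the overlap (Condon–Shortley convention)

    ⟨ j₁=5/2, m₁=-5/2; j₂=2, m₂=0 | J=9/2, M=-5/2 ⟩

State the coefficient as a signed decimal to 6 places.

+√(1/6) ≈ +0.408248

j₁+j₂−J=0  J+j₁−j₂=5  J−j₁+j₂=4  j₁+j₂+J+1=10
(j₁±m₁, j₂±m₂, J±M) = (0,5,2,2,2,7)
P² = 38400
sum k=0..0:
  [0] +1/480 = 1/480
S = 1/480
C² = P²·S² = 1/6 ; C = +0.408248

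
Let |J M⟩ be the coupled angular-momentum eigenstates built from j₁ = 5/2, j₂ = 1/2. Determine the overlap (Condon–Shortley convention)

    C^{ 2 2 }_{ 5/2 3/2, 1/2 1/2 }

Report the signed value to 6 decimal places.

triangle: 1!*4!*0!/6! = 24/720
(j±m)!: 4!*1!*1!*0!*4!*0! = 576
prefactor² = (2J+1)*Δ*N² = 96
  k=1: −1/(1!*0!*0!*0!*4!*0!) = -1/24
Σ = -1/24  ⇒  CG² = 96*(-1/24)² = 1/6
CG = −√(1/6) = -0.408248

-0.408248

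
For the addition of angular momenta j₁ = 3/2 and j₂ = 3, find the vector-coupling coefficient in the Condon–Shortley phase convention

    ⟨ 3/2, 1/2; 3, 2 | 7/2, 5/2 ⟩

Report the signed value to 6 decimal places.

-0.377964  (= −√(1/7))

√[8·1!2!5!/9! · 2!1!5!1!6!1!] = √(6400/7)
  +(−1)^0/∏(0,1,1,5,1,0)! = 1/120  (running 1/120)
  +(−1)^1/∏(1,0,0,4,2,1)! = -1/48  (running -1/80)
⟨..|..⟩ = √(6400/7)·(-1/80) = -0.377964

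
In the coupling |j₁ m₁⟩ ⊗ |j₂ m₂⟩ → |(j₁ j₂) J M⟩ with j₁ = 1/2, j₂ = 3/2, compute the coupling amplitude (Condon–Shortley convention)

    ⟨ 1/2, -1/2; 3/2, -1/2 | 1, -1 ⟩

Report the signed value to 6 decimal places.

−√(1/4) = -0.500000

j₁+j₂−J=1  J+j₁−j₂=0  J−j₁+j₂=2  j₁+j₂+J+1=4
(j₁±m₁, j₂±m₂, J±M) = (0,1,1,2,0,2)
P² = 1
sum k=1..1:
  [1] −1/2 = -1/2
S = -1/2
C² = P²·S² = 1/4 ; C = -0.500000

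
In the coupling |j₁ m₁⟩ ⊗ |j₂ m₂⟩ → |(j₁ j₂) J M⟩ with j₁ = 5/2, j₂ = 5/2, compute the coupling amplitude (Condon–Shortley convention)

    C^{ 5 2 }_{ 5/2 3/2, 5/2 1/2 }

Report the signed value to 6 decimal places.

+0.645497

j₁+j₂−J=0  J+j₁−j₂=5  J−j₁+j₂=5  j₁+j₂+J+1=11
(j₁±m₁, j₂±m₂, J±M) = (4,1,3,2,7,3)
P² = 34560
sum k=0..0:
  [0] +1/288 = 1/288
S = 1/288
C² = P²·S² = 5/12 ; C = +0.645497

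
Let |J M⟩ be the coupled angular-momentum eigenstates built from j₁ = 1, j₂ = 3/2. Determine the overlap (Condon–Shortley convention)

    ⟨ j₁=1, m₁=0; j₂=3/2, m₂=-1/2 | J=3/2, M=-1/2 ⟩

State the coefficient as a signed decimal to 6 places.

j₁+j₂−J=1  J+j₁−j₂=1  J−j₁+j₂=2  j₁+j₂+J+1=5
(j₁±m₁, j₂±m₂, J±M) = (1,1,1,2,1,2)
P² = 4/15
sum k=0..1:
  [0] +1/1 = 1
  [1] −1/2 = -1/2
S = 1/2
C² = P²·S² = 1/15 ; C = +0.258199

+√(1/15) = +0.258199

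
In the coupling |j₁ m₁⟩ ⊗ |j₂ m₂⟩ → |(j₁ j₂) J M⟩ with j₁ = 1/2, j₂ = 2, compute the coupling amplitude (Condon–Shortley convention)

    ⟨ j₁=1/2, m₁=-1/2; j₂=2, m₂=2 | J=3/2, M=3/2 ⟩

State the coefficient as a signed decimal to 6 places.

j₁+j₂−J=1  J+j₁−j₂=0  J−j₁+j₂=3  j₁+j₂+J+1=5
(j₁±m₁, j₂±m₂, J±M) = (0,1,4,0,3,0)
P² = 144/5
sum k=1..1:
  [1] −1/6 = -1/6
S = -1/6
C² = P²·S² = 4/5 ; C = -0.894427

-0.894427  (= −√(4/5))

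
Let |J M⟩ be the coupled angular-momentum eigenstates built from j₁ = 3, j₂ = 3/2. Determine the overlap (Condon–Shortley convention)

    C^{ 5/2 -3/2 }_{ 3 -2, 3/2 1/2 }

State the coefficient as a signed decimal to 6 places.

+0.267261

j₁+j₂−J=2  J+j₁−j₂=4  J−j₁+j₂=1  j₁+j₂+J+1=8
(j₁±m₁, j₂±m₂, J±M) = (1,5,2,1,1,4)
P² = 288/7
sum k=1..2:
  [1] −1/24 = -1/24
  [2] +1/12 = 1/12
S = 1/24
C² = P²·S² = 1/14 ; C = +0.267261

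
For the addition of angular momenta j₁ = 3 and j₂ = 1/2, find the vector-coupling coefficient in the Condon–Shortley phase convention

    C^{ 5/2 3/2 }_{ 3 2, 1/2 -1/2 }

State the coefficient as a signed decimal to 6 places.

+√(5/7) ≈ +0.845154

triangle: 1!·5!·0!/7! = 120/5040
(j±m)!: 5!·1!·0!·1!·4!·1! = 2880
prefactor² = (2J+1)·Δ·N² = 2880/7
  k=0: +1/(0!·1!·1!·0!·4!·0!) = 1/24
Σ = 1/24  ⇒  CG² = 2880/7·1/24² = 5/7
CG = +√(5/7) = +0.845154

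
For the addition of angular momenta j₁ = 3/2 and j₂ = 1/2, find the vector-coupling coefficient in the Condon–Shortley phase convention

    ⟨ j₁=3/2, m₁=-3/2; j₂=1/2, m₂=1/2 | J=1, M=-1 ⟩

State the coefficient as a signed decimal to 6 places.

j₁+j₂−J=1  J+j₁−j₂=2  J−j₁+j₂=0  j₁+j₂+J+1=4
(j₁±m₁, j₂±m₂, J±M) = (0,3,1,0,0,2)
P² = 3
sum k=1..1:
  [1] −1/2 = -1/2
S = -1/2
C² = P²·S² = 3/4 ; C = -0.866025

-0.866025  (= −√(3/4))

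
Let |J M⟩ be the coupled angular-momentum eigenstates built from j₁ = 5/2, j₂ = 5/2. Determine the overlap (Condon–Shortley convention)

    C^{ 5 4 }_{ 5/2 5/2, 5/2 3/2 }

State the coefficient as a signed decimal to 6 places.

+0.707107

j₁+j₂−J=0  J+j₁−j₂=5  J−j₁+j₂=5  j₁+j₂+J+1=11
(j₁±m₁, j₂±m₂, J±M) = (5,0,4,1,9,1)
P² = 4147200
sum k=0..0:
  [0] +1/2880 = 1/2880
S = 1/2880
C² = P²·S² = 1/2 ; C = +0.707107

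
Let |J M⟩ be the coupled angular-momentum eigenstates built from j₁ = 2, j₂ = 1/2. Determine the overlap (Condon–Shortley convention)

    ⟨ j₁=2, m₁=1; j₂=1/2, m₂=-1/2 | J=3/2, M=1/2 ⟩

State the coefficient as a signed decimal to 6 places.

+0.774597

triangle: 1!*3!*0!/5! = 6/120
(j±m)!: 3!*1!*0!*1!*2!*1! = 12
prefactor² = (2J+1)*Δ*N² = 12/5
  k=0: +1/(0!*1!*1!*0!*2!*0!) = 1/2
Σ = 1/2  ⇒  CG² = 12/5*1/2² = 3/5
CG = +√(3/5) = +0.774597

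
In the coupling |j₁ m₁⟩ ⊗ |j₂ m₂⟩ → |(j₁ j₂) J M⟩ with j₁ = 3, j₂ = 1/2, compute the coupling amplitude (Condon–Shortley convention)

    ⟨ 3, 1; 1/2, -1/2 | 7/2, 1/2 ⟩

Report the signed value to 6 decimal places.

+√(3/7) = +0.654654

√[8·0!6!1!/8! · 4!2!0!1!4!3!] = √(6912/7)
  +(−1)^0/∏(0,0,2,0,4,1)! = 1/48  (running 1/48)
⟨..|..⟩ = √(6912/7)·(1/48) = +0.654654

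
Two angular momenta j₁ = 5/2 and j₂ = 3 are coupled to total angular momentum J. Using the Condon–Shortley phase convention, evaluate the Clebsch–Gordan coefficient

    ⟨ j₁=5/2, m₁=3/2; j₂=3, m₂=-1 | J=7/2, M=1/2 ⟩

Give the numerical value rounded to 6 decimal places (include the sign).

√[8·2!3!4!/10! · 4!1!2!4!4!3!] = √(18432/175)
  +(−1)^0/∏(0,2,1,2,2,2)! = 1/16  (running 1/16)
  +(−1)^1/∏(1,1,0,1,3,3)! = -1/36  (running 5/144)
⟨..|..⟩ = √(18432/175)·(5/144) = +0.356348

+√(8/63) ≈ +0.356348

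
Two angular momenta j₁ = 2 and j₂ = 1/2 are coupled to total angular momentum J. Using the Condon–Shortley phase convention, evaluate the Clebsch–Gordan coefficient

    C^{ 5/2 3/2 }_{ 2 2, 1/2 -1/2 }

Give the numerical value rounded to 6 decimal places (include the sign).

+0.447214

√[6·0!4!1!/6! · 4!0!0!1!4!1!] = √(576/5)
  +(−1)^0/∏(0,0,0,0,4,1)! = 1/24  (running 1/24)
⟨..|..⟩ = √(576/5)·(1/24) = +0.447214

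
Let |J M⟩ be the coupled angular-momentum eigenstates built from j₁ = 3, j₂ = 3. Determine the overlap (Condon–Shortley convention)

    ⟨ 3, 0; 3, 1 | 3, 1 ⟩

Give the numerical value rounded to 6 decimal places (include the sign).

+0.408248

triangle: 3!*3!*3!/10! = 216/3628800
(j±m)!: 3!*3!*4!*2!*4!*2! = 82944
prefactor² = (2J+1)*Δ*N² = 864/25
  k=1: −1/(1!*2!*2!*3!*1!*0!) = -1/24
  k=2: +1/(2!*1!*1!*2!*2!*1!) = 1/8
  k=3: −1/(3!*0!*0!*1!*3!*2!) = -1/72
Σ = 5/72  ⇒  CG² = 864/25*5/72² = 1/6
CG = +√(1/6) = +0.408248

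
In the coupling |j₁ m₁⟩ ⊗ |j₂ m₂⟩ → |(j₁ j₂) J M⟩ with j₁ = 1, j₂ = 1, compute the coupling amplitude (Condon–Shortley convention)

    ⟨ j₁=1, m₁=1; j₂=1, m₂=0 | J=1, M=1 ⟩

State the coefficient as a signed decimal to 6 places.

+0.707107

triangle: 1!*1!*1!/4! = 1/24
(j±m)!: 2!*0!*1!*1!*2!*0! = 4
prefactor² = (2J+1)*Δ*N² = 1/2
  k=0: +1/(0!*1!*0!*1!*1!*0!) = 1
Σ = 1  ⇒  CG² = 1/2*1² = 1/2
CG = +√(1/2) = +0.707107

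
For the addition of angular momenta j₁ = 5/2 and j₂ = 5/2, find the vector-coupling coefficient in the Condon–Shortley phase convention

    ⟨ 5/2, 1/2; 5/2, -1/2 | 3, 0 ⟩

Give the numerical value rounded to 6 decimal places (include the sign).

−√(4/45) ≈ -0.298142

√[7·2!3!3!/9! · 3!2!2!3!3!3!] = √(36/5)
  +(−1)^0/∏(0,2,2,2,1,1)! = 1/8  (running 1/8)
  +(−1)^1/∏(1,1,1,1,2,2)! = -1/4  (running -1/8)
  +(−1)^2/∏(2,0,0,0,3,3)! = 1/72  (running -1/9)
⟨..|..⟩ = √(36/5)·(-1/9) = -0.298142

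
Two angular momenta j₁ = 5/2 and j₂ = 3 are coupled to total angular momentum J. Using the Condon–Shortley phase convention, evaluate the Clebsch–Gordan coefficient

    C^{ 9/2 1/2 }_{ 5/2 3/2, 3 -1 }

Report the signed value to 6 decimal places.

+√(35/99) = +0.594588

triangle: 1!*4!*5!/11! = 2880/39916800
(j±m)!: 4!*1!*2!*4!*5!*4! = 3317760
prefactor² = (2J+1)*Δ*N² = 184320/77
  k=0: +1/(0!*1!*1!*2!*3!*3!) = 1/72
  k=1: −1/(1!*0!*0!*1!*4!*4!) = -1/576
Σ = 7/576  ⇒  CG² = 184320/77*7/576² = 35/99
CG = +√(35/99) = +0.594588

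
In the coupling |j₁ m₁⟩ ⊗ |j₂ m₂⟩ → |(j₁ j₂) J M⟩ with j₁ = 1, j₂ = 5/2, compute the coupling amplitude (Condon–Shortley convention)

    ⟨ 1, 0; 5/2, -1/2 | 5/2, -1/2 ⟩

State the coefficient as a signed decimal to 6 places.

+√(1/35) ≈ +0.169031

j₁+j₂−J=1  J+j₁−j₂=1  J−j₁+j₂=4  j₁+j₂+J+1=7
(j₁±m₁, j₂±m₂, J±M) = (1,1,2,3,2,3)
P² = 144/35
sum k=0..1:
  [0] +1/4 = 1/4
  [1] −1/6 = -1/6
S = 1/12
C² = P²·S² = 1/35 ; C = +0.169031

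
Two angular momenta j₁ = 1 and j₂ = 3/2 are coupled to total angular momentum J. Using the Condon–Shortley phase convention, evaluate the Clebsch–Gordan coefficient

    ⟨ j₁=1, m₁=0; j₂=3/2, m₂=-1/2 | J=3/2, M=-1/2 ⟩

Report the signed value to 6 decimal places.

j₁+j₂−J=1  J+j₁−j₂=1  J−j₁+j₂=2  j₁+j₂+J+1=5
(j₁±m₁, j₂±m₂, J±M) = (1,1,1,2,1,2)
P² = 4/15
sum k=0..1:
  [0] +1/1 = 1
  [1] −1/2 = -1/2
S = 1/2
C² = P²·S² = 1/15 ; C = +0.258199

+√(1/15) ≈ +0.258199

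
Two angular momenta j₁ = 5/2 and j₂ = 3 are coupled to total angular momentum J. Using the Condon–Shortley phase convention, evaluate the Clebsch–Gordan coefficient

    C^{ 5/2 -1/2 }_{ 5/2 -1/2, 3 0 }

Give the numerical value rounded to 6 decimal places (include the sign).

triangle: 3!*2!*3!/9! = 72/362880
(j±m)!: 2!*3!*3!*3!*2!*3! = 5184
prefactor² = (2J+1)*Δ*N² = 216/35
  k=1: −1/(1!*2!*2!*2!*0!*1!) = -1/8
  k=2: +1/(2!*1!*1!*1!*1!*2!) = 1/4
  k=3: −1/(3!*0!*0!*0!*2!*3!) = -1/72
Σ = 1/9  ⇒  CG² = 216/35*1/9² = 8/105
CG = +√(8/105) = +0.276026

+0.276026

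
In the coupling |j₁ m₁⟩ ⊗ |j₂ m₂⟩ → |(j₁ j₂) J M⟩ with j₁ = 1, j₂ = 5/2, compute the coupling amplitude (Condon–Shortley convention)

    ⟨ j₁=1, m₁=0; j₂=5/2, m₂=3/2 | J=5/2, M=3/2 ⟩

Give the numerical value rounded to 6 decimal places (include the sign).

√[6·1!1!4!/7! · 1!1!4!1!4!1!] = √(576/35)
  +(−1)^0/∏(0,1,1,4,0,0)! = 1/24  (running 1/24)
  +(−1)^1/∏(1,0,0,3,1,1)! = -1/6  (running -1/8)
⟨..|..⟩ = √(576/35)·(-1/8) = -0.507093

-0.507093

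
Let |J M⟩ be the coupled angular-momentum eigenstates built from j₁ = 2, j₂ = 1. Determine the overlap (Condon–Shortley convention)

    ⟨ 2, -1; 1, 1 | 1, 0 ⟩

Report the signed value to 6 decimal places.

+0.547723  (= +√(3/10))

√[3·2!2!0!/5! · 1!3!2!0!1!1!] = √(6/5)
  +(−1)^2/∏(2,0,1,0,1,0)! = 1/2  (running 1/2)
⟨..|..⟩ = √(6/5)·(1/2) = +0.547723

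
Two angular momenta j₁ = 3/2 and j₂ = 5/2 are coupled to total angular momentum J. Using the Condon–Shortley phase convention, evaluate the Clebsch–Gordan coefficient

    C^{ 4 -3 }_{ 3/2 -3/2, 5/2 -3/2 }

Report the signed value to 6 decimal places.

j₁+j₂−J=0  J+j₁−j₂=3  J−j₁+j₂=5  j₁+j₂+J+1=9
(j₁±m₁, j₂±m₂, J±M) = (0,3,1,4,1,7)
P² = 12960
sum k=0..0:
  [0] +1/144 = 1/144
S = 1/144
C² = P²·S² = 5/8 ; C = +0.790569

+√(5/8) ≈ +0.790569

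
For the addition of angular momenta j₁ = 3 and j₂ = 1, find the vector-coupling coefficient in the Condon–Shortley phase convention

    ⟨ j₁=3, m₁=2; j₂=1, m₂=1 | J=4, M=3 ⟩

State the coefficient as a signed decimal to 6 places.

j₁+j₂−J=0  J+j₁−j₂=6  J−j₁+j₂=2  j₁+j₂+J+1=9
(j₁±m₁, j₂±m₂, J±M) = (5,1,2,0,7,1)
P² = 43200
sum k=0..0:
  [0] +1/240 = 1/240
S = 1/240
C² = P²·S² = 3/4 ; C = +0.866025

+√(3/4) ≈ +0.866025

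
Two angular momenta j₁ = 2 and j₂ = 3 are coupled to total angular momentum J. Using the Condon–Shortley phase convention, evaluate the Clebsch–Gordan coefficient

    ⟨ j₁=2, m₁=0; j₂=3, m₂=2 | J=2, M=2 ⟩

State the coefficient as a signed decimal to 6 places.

triangle: 3!*1!*3!/8! = 36/40320
(j±m)!: 2!*2!*5!*1!*4!*0! = 11520
prefactor² = (2J+1)*Δ*N² = 360/7
  k=2: +1/(2!*1!*0!*3!*1!*0!) = 1/12
Σ = 1/12  ⇒  CG² = 360/7*1/12² = 5/14
CG = +√(5/14) = +0.597614

+0.597614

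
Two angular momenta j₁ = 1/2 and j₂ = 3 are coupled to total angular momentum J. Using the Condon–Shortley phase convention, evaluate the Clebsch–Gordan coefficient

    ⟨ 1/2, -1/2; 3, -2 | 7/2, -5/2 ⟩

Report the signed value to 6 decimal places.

j₁+j₂−J=0  J+j₁−j₂=1  J−j₁+j₂=6  j₁+j₂+J+1=8
(j₁±m₁, j₂±m₂, J±M) = (0,1,1,5,1,6)
P² = 86400/7
sum k=0..0:
  [0] +1/120 = 1/120
S = 1/120
C² = P²·S² = 6/7 ; C = +0.925820

+√(6/7) ≈ +0.925820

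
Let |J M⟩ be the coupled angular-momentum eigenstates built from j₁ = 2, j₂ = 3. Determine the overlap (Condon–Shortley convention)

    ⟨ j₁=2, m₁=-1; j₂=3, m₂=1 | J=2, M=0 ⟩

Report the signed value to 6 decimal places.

j₁+j₂−J=3  J+j₁−j₂=1  J−j₁+j₂=3  j₁+j₂+J+1=8
(j₁±m₁, j₂±m₂, J±M) = (1,3,4,2,2,2)
P² = 36/7
sum k=2..3:
  [2] +1/4 = 1/4
  [3] −1/12 = -1/12
S = 1/6
C² = P²·S² = 1/7 ; C = +0.377964

+√(1/7) = +0.377964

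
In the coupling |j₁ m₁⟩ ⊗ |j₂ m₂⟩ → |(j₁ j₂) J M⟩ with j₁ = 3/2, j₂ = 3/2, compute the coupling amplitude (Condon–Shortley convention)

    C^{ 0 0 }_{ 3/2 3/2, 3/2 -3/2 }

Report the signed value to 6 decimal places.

+0.500000

j₁+j₂−J=3  J+j₁−j₂=0  J−j₁+j₂=0  j₁+j₂+J+1=4
(j₁±m₁, j₂±m₂, J±M) = (3,0,0,3,0,0)
P² = 9
sum k=0..0:
  [0] +1/6 = 1/6
S = 1/6
C² = P²·S² = 1/4 ; C = +0.500000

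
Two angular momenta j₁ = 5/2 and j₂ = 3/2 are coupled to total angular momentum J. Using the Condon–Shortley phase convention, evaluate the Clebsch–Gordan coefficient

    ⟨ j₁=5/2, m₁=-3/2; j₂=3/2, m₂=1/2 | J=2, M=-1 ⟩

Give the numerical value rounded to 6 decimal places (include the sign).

+0.154303  (= +√(1/42))

j₁+j₂−J=2  J+j₁−j₂=3  J−j₁+j₂=1  j₁+j₂+J+1=7
(j₁±m₁, j₂±m₂, J±M) = (1,4,2,1,1,3)
P² = 24/7
sum k=1..2:
  [1] −1/6 = -1/6
  [2] +1/4 = 1/4
S = 1/12
C² = P²·S² = 1/42 ; C = +0.154303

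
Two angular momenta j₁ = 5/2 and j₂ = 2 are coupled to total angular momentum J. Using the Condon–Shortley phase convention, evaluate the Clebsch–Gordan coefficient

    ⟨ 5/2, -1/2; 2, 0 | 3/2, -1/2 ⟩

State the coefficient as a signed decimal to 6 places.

j₁+j₂−J=3  J+j₁−j₂=2  J−j₁+j₂=1  j₁+j₂+J+1=7
(j₁±m₁, j₂±m₂, J±M) = (2,3,2,2,1,2)
P² = 32/35
sum k=1..2:
  [1] −1/4 = -1/4
  [2] +1/2 = 1/2
S = 1/4
C² = P²·S² = 2/35 ; C = +0.239046

+0.239046  (= +√(2/35))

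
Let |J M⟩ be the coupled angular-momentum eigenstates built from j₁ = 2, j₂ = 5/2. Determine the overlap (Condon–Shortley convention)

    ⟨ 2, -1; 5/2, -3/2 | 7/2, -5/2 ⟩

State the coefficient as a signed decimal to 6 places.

+√(1/63) ≈ +0.125988

√[8·1!3!4!/9! · 1!3!1!4!1!6!] = √(2304/7)
  +(−1)^0/∏(0,1,3,1,0,3)! = 1/36  (running 1/36)
  +(−1)^1/∏(1,0,2,0,1,4)! = -1/48  (running 1/144)
⟨..|..⟩ = √(2304/7)·(1/144) = +0.125988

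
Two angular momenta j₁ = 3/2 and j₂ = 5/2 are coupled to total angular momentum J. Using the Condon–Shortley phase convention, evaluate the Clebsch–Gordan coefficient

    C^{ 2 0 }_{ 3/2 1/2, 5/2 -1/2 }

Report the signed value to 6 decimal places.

j₁+j₂−J=2  J+j₁−j₂=1  J−j₁+j₂=3  j₁+j₂+J+1=7
(j₁±m₁, j₂±m₂, J±M) = (2,1,2,3,2,2)
P² = 8/7
sum k=0..1:
  [0] +1/4 = 1/4
  [1] −1/2 = -1/2
S = -1/4
C² = P²·S² = 1/14 ; C = -0.267261

-0.267261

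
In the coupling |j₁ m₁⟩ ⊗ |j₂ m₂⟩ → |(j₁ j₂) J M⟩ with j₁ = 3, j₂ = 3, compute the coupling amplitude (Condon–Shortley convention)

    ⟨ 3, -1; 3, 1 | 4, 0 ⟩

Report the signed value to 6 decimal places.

+0.080582

j₁+j₂−J=2  J+j₁−j₂=4  J−j₁+j₂=4  j₁+j₂+J+1=11
(j₁±m₁, j₂±m₂, J±M) = (2,4,4,2,4,4)
P² = 663552/1925
sum k=0..2:
  [0] +1/1152 = 1/1152
  [1] −1/36 = -1/36
  [2] +1/32 = 1/32
S = 5/1152
C² = P²·S² = 1/154 ; C = +0.080582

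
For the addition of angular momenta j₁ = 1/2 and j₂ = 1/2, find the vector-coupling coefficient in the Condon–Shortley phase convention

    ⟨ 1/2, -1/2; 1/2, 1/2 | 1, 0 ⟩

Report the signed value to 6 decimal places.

triangle: 0!*1!*1!/3! = 1/6
(j±m)!: 0!*1!*1!*0!*1!*1! = 1
prefactor² = (2J+1)*Δ*N² = 1/2
  k=0: +1/(0!*0!*1!*1!*0!*0!) = 1
Σ = 1  ⇒  CG² = 1/2*1² = 1/2
CG = +√(1/2) = +0.707107

+0.707107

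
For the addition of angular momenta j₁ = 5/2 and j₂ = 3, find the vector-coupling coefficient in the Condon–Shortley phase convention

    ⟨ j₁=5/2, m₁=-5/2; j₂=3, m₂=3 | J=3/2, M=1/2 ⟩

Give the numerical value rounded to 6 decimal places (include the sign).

+0.597614  (= +√(5/14))

√[4·4!1!2!/8! · 0!5!6!0!2!1!] = √(5760/7)
  +(−1)^4/∏(4,0,1,2,0,0)! = 1/48  (running 1/48)
⟨..|..⟩ = √(5760/7)·(1/48) = +0.597614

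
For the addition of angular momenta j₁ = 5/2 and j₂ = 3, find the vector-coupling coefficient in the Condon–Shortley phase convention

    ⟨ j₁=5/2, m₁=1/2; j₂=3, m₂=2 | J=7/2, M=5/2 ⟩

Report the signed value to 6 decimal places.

-0.178174

√[8·2!3!4!/10! · 3!2!5!1!6!1!] = √(4608/7)
  +(−1)^1/∏(1,1,1,4,2,0)! = -1/48  (running -1/48)
  +(−1)^2/∏(2,0,0,3,3,1)! = 1/72  (running -1/144)
⟨..|..⟩ = √(4608/7)·(-1/144) = -0.178174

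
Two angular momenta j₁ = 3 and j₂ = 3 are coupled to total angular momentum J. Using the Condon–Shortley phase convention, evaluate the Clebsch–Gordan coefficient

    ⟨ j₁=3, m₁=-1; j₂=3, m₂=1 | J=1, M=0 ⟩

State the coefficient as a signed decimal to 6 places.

triangle: 5!·1!·1!/8! = 120/40320
(j±m)!: 2!·4!·4!·2!·1!·1! = 2304
prefactor² = (2J+1)·Δ·N² = 144/7
  k=3: −1/(3!·2!·1!·1!·0!·0!) = -1/12
  k=4: +1/(4!·1!·0!·0!·1!·1!) = 1/24
Σ = -1/24  ⇒  CG² = 144/7·(-1/24)² = 1/28
CG = −√(1/28) = -0.188982

-0.188982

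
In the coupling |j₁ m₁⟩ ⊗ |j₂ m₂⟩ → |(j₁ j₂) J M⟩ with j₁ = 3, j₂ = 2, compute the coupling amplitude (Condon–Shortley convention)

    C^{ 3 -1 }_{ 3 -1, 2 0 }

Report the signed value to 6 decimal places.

√[7·2!4!2!/9! · 2!4!2!2!2!4!] = √(256/15)
  +(−1)^0/∏(0,2,4,2,0,0)! = 1/96  (running 1/96)
  +(−1)^1/∏(1,1,3,1,1,1)! = -1/6  (running -5/32)
  +(−1)^2/∏(2,0,2,0,2,2)! = 1/16  (running -3/32)
⟨..|..⟩ = √(256/15)·(-3/32) = -0.387298

-0.387298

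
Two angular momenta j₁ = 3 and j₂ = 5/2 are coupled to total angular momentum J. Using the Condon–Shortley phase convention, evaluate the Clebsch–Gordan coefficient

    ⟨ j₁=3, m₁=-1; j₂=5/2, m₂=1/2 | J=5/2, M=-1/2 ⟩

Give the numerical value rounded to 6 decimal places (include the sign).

triangle: 3!·3!·2!/9! = 72/362880
(j±m)!: 2!·4!·3!·2!·2!·3! = 6912
prefactor² = (2J+1)·Δ·N² = 288/35
  k=1: −1/(1!·2!·3!·2!·0!·0!) = -1/24
  k=2: +1/(2!·1!·2!·1!·1!·1!) = 1/4
  k=3: −1/(3!·0!·1!·0!·2!·2!) = -1/24
Σ = 1/6  ⇒  CG² = 288/35·1/6² = 8/35
CG = +√(8/35) = +0.478091

+√(8/35) ≈ +0.478091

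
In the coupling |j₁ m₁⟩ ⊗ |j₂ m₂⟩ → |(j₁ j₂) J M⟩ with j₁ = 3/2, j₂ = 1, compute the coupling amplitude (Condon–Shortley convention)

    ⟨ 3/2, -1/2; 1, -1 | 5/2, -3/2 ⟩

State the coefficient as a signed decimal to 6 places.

+0.774597  (= +√(3/5))

triangle: 0!·3!·2!/6! = 12/720
(j±m)!: 1!·2!·0!·2!·1!·4! = 96
prefactor² = (2J+1)·Δ·N² = 48/5
  k=0: +1/(0!·0!·2!·0!·1!·2!) = 1/4
Σ = 1/4  ⇒  CG² = 48/5·1/4² = 3/5
CG = +√(3/5) = +0.774597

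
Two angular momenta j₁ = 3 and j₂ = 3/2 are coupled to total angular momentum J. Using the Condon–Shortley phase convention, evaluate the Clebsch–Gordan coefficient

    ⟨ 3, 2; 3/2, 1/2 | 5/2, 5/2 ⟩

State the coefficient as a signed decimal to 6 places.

−√(5/14) ≈ -0.597614

j₁+j₂−J=2  J+j₁−j₂=4  J−j₁+j₂=1  j₁+j₂+J+1=8
(j₁±m₁, j₂±m₂, J±M) = (5,1,2,1,5,0)
P² = 1440/7
sum k=1..1:
  [1] −1/24 = -1/24
S = -1/24
C² = P²·S² = 5/14 ; C = -0.597614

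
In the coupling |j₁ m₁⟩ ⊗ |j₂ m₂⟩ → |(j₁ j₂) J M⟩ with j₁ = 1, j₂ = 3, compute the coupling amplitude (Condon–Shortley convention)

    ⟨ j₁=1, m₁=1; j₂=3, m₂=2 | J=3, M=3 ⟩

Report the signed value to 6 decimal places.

+√(1/4) ≈ +0.500000

j₁+j₂−J=1  J+j₁−j₂=1  J−j₁+j₂=5  j₁+j₂+J+1=8
(j₁±m₁, j₂±m₂, J±M) = (2,0,5,1,6,0)
P² = 3600
sum k=0..0:
  [0] +1/120 = 1/120
S = 1/120
C² = P²·S² = 1/4 ; C = +0.500000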